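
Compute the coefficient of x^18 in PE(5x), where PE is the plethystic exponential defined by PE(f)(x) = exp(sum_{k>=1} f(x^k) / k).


With f(x) = 5x, the exponent is sum_{k>=1} 5 x^k / k = 5 * (-ln(1 - x)). Exponentiating:
PE(5x) = exp(-5 ln(1 - x)) = 1/(1 - x)^5.
By the negative binomial expansion, [x^n] 1/(1 - x)^5 = C(n + 4, 4).
For n = 18: C(22, 4) = 7315.

7315


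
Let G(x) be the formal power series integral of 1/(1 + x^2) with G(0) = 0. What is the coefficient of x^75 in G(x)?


1/(1 + x^2) = sum_{j>=0} (-1)^j x^(2j). Integrating termwise with G(0) = 0:
G(x) = sum_{j>=0} (-1)^j x^(2j+1) / (2j+1) = arctan(x).
Only odd powers are nonzero. For x^75 write 75 = 2*37 + 1, giving
(-1)^37 / 75 = -1/75 = -1/75.

-1/75


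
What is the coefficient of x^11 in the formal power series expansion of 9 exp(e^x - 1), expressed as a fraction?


exp(e^x - 1) is the exponential generating function for the Bell numbers Bell_k: exp(e^x - 1) = sum_{k>=0} Bell_k x^k / k!.
So the coefficient of x^11 in 9 exp(e^x - 1) is 9 Bell_11 / 11!.
Computing: Bell_11 = 678570 and 11! = 39916800, giving
9 * 678570/39916800 = 22619/147840.

22619/147840


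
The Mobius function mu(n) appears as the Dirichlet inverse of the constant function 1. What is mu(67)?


67 = 67 (all distinct primes).
mu(67) = (-1)^1 = -1

-1


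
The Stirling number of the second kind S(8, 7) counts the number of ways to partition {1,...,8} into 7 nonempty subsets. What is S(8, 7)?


Using the explicit formula S(n,k) = (1/k!) sum_{j=0}^{k} (-1)^(k-j) C(k,j) j^n:
S(8, 7) = 28
Equivalently, S(n,k) is n! times the coefficient of x^n in the EGF (e^x - 1)^k / k!.

28


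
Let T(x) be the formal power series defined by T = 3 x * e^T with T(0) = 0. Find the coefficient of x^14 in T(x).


Apply the Lagrange inversion formula: if T = 3 x * phi(T) with phi(t) = e^t, then
[x^n] T = 3^n * (1/n) [t^(n-1)] phi(t)^n = 3^n * (1/n) [t^(n-1)] e^(n t) = 3^n * (1/n) * n^(n-1) / (n-1)! = 3^n * n^(n-1) / n!.
When c = 1 this is the Cayley count of rooted labeled trees on n vertices, divided by n!.
For n = 14: 3^14 * 14^13 / 14! = 4782969 * 793714773254144/87178291200 = 155678889129876/3575.

155678889129876/3575


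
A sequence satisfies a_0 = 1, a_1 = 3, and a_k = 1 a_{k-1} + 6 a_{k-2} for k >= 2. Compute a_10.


The characteristic equation is t^2 - 1 t - 6 = 0, with roots r_1 = 3 and r_2 = -2 (so c_1 = r_1 + r_2, c_2 = -r_1 r_2 as required).
One can use the closed form a_n = A r_1^n + B r_2^n, but direct iteration is more reliable:
a_0 = 1, a_1 = 3, a_2 = 9, a_3 = 27, a_4 = 81, a_5 = 243, a_6 = 729, a_7 = 2187, a_8 = 6561, a_9 = 19683, a_10 = 59049.
So a_10 = 59049.

59049


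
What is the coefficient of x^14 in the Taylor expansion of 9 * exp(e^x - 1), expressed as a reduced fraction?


exp(e^x - 1) = sum_{k>=0} Bell_k x^k / k!, where Bell_k is the k-th Bell number.
So the coefficient of x^14 is 9 * Bell_14 / 14!.
Computing: Bell_14 = 190899322 and 14! = 87178291200, giving
9 * 190899322/87178291200 = 95449661/4843238400.

95449661/4843238400


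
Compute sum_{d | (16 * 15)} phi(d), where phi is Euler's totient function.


First, 16 * 15 = 240. One classical identity is sum_{d | n} phi(d) = n (each k in [1, n] has a unique gcd with n, and among the k's with gcd(k, n) = n/d there are phi(d) of them). So the sum equals 240. We also verify directly:
Divisors of 240: 1, 2, 3, 4, 5, 6, 8, 10, 12, 15, 16, 20, 24, 30, 40, 48, 60, 80, 120, 240.
phi values: 1, 1, 2, 2, 4, 2, 4, 4, 4, 8, 8, 8, 8, 8, 16, 16, 16, 32, 32, 64.
Sum = 240.

240


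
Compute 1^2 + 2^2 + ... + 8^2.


This power sum has a closed form given by Faulhaber's formula
sum_{k=1}^{m} k^p = (1 / (p + 1)) * sum_{j=0}^{p} C(p + 1, j) B_j m^(p + 1 - j),
but for small m direct computation is fastest:
1 + 4 + 9 + 16 + 25 + 36 + 49 + 64 = 204.

204


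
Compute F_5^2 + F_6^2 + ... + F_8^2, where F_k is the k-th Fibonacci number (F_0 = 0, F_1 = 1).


There is a standard identity sum_{k=0}^{N} F_k^2 = F_N * F_{N+1} (proved inductively from the telescoping relation F_k^2 = F_k F_{k+1} - F_{k-1} F_k). Then
sum_{k=5}^{8} F_k^2 = F_8 F_9 - F_4 F_5.
Computing: F_8 = 21, F_9 = 34, F_4 = 3, F_5 = 5.
Sum = 21 * 34 - 3 * 5 = 699.

699


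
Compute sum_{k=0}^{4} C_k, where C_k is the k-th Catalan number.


C_0 through C_4: 1, 1, 2, 5, 14
Sum = 1 + 1 + 2 + 5 + 14
= 23

23


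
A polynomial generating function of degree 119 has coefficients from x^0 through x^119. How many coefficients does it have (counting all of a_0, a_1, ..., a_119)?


A polynomial of degree 119 takes the form a_0 + a_1 x + ... + a_119 x^119.
The number of coefficients is 119 + 1 = 120.

120


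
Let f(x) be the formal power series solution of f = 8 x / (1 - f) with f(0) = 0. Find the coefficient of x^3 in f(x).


Apply Lagrange inversion: f = 8 x * phi(f) with phi(t) = 1/(1 - t), so
[x^n] f = 8^n * (1/n) [t^(n-1)] phi(t)^n = 8^n * (1/n) [t^(n-1)] (1 - t)^(-n) = 8^n * (1/n) C(2n - 2, n - 1) = 8^n * C_{n-1}.
For n = 3: C_2 = C(4, 2) / 3 = 6/3 = 2.
With the 8^3 = 512 factor, the coefficient is 512 * 2 = 1024.

1024


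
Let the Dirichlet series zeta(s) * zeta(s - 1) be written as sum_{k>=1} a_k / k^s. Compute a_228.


Convolution gives a_k = sum_{d | k} d * 1 = sum_{d | k} d = sigma(k), the sum of positive divisors of k.
For k = 228, the divisors are 1, 2, 3, 4, 6, 12, 19, 38, 57, 76, 114, 228, so
sigma(228) = 1 + 2 + 3 + 4 + 6 + 12 + 19 + 38 + 57 + 76 + 114 + 228 = 560.

560


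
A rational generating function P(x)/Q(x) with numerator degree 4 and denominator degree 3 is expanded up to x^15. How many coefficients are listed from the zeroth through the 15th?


Expanding up to x^15 gives the coefficients for x^0, x^1, ..., x^15.
That is 15 + 1 = 16 coefficients in total.

16


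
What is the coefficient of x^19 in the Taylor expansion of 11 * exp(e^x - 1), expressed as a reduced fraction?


exp(e^x - 1) = sum_{k>=0} Bell_k x^k / k!, where Bell_k is the k-th Bell number.
So the coefficient of x^19 is 11 * Bell_19 / 19!.
Computing: Bell_19 = 5832742205057 and 19! = 121645100408832000, giving
11 * 5832742205057/121645100408832000 = 5832742205057/11058645491712000.

5832742205057/11058645491712000


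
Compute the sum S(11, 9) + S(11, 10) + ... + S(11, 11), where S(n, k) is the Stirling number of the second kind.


By definition, S(n, k) counts partitions of an n-set into exactly k nonempty blocks.
Computing row n = 11 for k = 9..11:
S(11, k): 1155, 55, 1
Sum = 1211.

1211


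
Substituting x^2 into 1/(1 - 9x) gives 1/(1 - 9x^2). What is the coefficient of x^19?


Since 1/(1 - 9x^2) only has even powers of x,
the coefficient of x^19 (odd) is 0.

0


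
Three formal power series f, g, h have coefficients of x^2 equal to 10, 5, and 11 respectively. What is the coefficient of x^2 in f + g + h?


Series addition is componentwise:
10 + 5 + 11
= 26

26


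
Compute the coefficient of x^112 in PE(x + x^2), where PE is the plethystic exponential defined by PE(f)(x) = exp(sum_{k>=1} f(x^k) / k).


With f(x) = x + x^2, the exponent is sum_{k>=1} (x^k + x^(2k)) / k = -ln(1 - x) - ln(1 - x^2). Exponentiating:
PE(x + x^2) = 1 / ((1 - x)(1 - x^2)).
This is the generating function for partitions of n into parts of size 1 or 2. The number of 2's can be any j in 0..56, and the rest are 1's, so
[x^112] = floor(112/2) + 1 = 57.

57


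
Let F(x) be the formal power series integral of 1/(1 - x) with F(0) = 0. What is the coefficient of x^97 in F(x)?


1/(1 - x) = sum_{k>=0} x^k. Integrating termwise and using F(0) = 0 gives
F(x) = sum_{k>=0} x^(k+1) / (k+1) = sum_{m>=1} x^m / m = -ln(1 - x).
So the coefficient of x^97 is 1/97 = 1/97.

1/97


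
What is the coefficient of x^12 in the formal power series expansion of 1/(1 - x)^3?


The expansion 1/(1 - x)^r = sum_{k>=0} C(k + r - 1, r - 1) x^k follows from the multiset / negative-binomial theorem (or from repeated differentiation of the geometric series).
For r = 3 and k = 12:
C(14, 2) = 87178291200 / (2 * 479001600) = 91.

91


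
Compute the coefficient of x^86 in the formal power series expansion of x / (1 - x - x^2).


Let f(x) = sum_{k>=0} a_k x^k. Multiplying f(x) * (1 - x - x^2) = x and matching coefficients gives a_0 = 0, a_1 = 1, and a_k = a_{k-1} + a_{k-2} for k >= 2. These are the Fibonacci numbers F_k.
Iterating from F_0 = 0, F_1 = 1:
F_0=0, F_1=1, F_2=1, F_3=2, F_4=3, F_5=5, F_6=8, F_7=13, F_8=21, F_9=34, ...
F_86 = 420196140727489673.

420196140727489673


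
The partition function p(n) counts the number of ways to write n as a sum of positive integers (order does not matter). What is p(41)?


Using the generating function prod_{k>=1} 1/(1-x^k), we compute p(41).
By dynamic programming over parts 1 through 41:
p(41) = 44583

44583


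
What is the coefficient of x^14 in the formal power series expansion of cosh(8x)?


The Maclaurin series is cosh(t) = sum_{m>=0} t^(2m) / (2m)!, so substituting t = 8x, only even powers of x are nonzero, with coefficient of x^(2m) equal to 8^(2m) / (2m)!.
For x^14 the coefficient is 8^14/14! = 4398046511104/87178291200 = 2147483648/42567525.

2147483648/42567525


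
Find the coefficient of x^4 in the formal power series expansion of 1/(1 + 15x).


Write 1/(1 + c x) = 1/(1 - (-c) x) and apply the geometric-series identity
1/(1 - y) = sum_{k>=0} y^k to get 1/(1 + c x) = sum_{k>=0} (-c)^k x^k.
So the coefficient of x^k is (-c)^k = (-1)^k * c^k.
Here c = 15 and k = 4:
(-15)^4 = 1 * 50625 = 50625

50625


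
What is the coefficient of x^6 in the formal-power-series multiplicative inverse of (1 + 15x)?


The inverse is 1/(1 + 15x). Apply the geometric identity 1/(1 - y) = sum_{k>=0} y^k with y = -15x:
1/(1 + 15x) = sum_{k>=0} (-15)^k x^k.
So the coefficient of x^6 is (-15)^6 = 11390625.

11390625


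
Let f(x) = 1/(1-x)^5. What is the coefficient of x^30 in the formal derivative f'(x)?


Differentiate: d/dx [ 1/(1-x)^r ] = r / (1-x)^(r+1).
Here r = 5, so f'(x) = 5 / (1-x)^6.
The expansion of 1/(1-x)^(r+1) has coefficient of x^n equal to C(n+r, r).
So the coefficient of x^30 in f'(x) is
5 * C(35, 5) = 5 * 324632 = 1623160

1623160


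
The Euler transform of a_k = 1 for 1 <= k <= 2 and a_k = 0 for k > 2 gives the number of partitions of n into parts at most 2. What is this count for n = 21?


Partitions of 21 into parts at most 2:
Using generating function (1-x)^(-1)(1-x^2)^(-1),
the coefficient of x^21 = 11

11


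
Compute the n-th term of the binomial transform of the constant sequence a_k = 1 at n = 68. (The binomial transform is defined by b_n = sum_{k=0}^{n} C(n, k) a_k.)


With a_k = 1 for all k, b_n = sum_{k=0}^{n} C(n, k) = 2^n by the binomial theorem.
For n = 68: 2^68 = 295147905179352825856.

295147905179352825856


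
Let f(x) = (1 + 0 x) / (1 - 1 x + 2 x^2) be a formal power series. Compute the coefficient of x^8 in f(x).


Write f(x) = sum_{k>=0} a_k x^k. Multiplying both sides by 1 - 1 x + 2 x^2 gives
(1 - 1 x + 2 x^2) sum_{k>=0} a_k x^k = 1 + 0 x.
Matching coefficients:
 x^0: a_0 = 1
 x^1: a_1 - 1 a_0 = 0  =>  a_1 = 1*1 + 0 = 1
 x^k (k >= 2): a_k = 1 a_{k-1} - 2 a_{k-2}.
Iterating: a_2 = -1, a_3 = -3, a_4 = -1, a_5 = 5, a_6 = 7, a_7 = -3, a_8 = -17.
So the coefficient of x^8 is -17.

-17


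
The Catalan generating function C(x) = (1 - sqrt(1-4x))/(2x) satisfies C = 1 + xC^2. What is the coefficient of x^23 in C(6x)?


Substituting x -> 6x scales the n-th coefficient by 6^n, so [x^23] C(6x) = 6^23 * C_23.
C_23 = C(2*23, 23)/(24) = 8233430727600/24 = 343059613650.
So 6^23 * 343059613650 = 789730223053602816 * 343059613650 = 270924545208497305297512038400.

270924545208497305297512038400


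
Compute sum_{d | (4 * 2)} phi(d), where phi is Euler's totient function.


First, 4 * 2 = 8. One classical identity is sum_{d | n} phi(d) = n (each k in [1, n] has a unique gcd with n, and among the k's with gcd(k, n) = n/d there are phi(d) of them). So the sum equals 8. We also verify directly:
Divisors of 8: 1, 2, 4, 8.
phi values: 1, 1, 2, 4.
Sum = 8.

8


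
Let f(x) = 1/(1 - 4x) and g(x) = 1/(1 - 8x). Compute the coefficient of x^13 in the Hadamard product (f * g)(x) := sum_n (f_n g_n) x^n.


f has coefficients f_k = 4^k and g has coefficients g_k = 8^k, so the Hadamard product has coefficient (f*g)_k = 4^k * 8^k = 32^k.
For k = 13: 32^13 = 36893488147419103232.

36893488147419103232


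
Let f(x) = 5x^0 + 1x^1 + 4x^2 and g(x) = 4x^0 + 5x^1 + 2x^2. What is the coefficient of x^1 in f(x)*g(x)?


Cauchy product at x^1:
5*5 + 1*4
= 29

29


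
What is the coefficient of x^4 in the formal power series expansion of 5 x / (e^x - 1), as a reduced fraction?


The exponential generating function for Bernoulli numbers is
x / (e^x - 1) = sum_{k>=0} B_k x^k / k!.
So the coefficient of x^4 in 5 x / (e^x - 1) is 5 B_4 / 4!.
Computing: B_4 = -1/30, 4! = 24, giving
5 * -1/30 / 24 = -1/144.

-1/144


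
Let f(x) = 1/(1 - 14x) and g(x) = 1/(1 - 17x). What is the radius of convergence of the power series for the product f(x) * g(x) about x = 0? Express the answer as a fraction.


The radius of 1/(1 - 14x) is 1/14 (nearest singularity at x = 1/14), and the radius of 1/(1 - 17x) is 1/17.
The product f(x)*g(x) = 1/((1 - 14x)(1 - 17x)) has singularities at both 1/14 and 1/17, so its radius of convergence is the distance to the nearest one:
min(1/14, 1/17) = 1/17.

1/17


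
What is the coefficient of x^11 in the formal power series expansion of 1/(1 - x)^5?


The expansion 1/(1 - x)^r = sum_{k>=0} C(k + r - 1, r - 1) x^k follows from the multiset / negative-binomial theorem (or from repeated differentiation of the geometric series).
For r = 5 and k = 11:
C(15, 4) = 1307674368000 / (24 * 39916800) = 1365.

1365


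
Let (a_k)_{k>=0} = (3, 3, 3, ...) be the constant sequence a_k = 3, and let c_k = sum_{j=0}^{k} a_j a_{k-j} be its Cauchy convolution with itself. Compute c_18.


Since a_j = 3 for all j >= 0, the convolution sum becomes
c_k = sum_{j=0}^{k} 3 * 3 = 9 * (k + 1).
Equivalently, the generating function of (a_k) is 3/(1 - x) and its square is 9/(1 - x)^2 = sum_{k>=0} 9(k + 1) x^k.
For k = 18: 9 * 19 = 171.

171


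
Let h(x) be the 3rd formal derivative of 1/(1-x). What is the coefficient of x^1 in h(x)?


Differentiating 3 times: d^3/dx^3 [1/(1-x)] = 3!/(1-x)^4.
The expansion 1/(1-x)^4 = sum_{k>=0} C(k+3, 3) x^k, so the coefficient of x^n in 3!/(1-x)^4 is 3! * C(n+3, 3).
For n = 1: 6 * C(4, 3) = 6 * 4 = 24

24


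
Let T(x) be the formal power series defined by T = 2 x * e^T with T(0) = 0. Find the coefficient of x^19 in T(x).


Apply the Lagrange inversion formula: if T = 2 x * phi(T) with phi(t) = e^t, then
[x^n] T = 2^n * (1/n) [t^(n-1)] phi(t)^n = 2^n * (1/n) [t^(n-1)] e^(n t) = 2^n * (1/n) * n^(n-1) / (n-1)! = 2^n * n^(n-1) / n!.
When c = 1 this is the Cayley count of rooted labeled trees on n vertices, divided by n!.
For n = 19: 2^19 * 19^18 / 19! = 524288 * 104127350297911241532841/121645100408832000 = 43843094862278417487512/97692469875.

43843094862278417487512/97692469875


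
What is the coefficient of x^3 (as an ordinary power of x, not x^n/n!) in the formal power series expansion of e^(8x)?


The exponential series is e^y = sum_{k>=0} y^k / k!. Substituting y = 8x gives
e^(8x) = sum_{k>=0} 8^k x^k / k!.
So the coefficient of x^n is a^n/n! with a = 8, n = 3:
8^3 / 3! = 512/6 = 256/3

256/3


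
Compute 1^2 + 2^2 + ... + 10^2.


This power sum has a closed form given by Faulhaber's formula
sum_{k=1}^{m} k^p = (1 / (p + 1)) * sum_{j=0}^{p} C(p + 1, j) B_j m^(p + 1 - j),
but for small m direct computation is fastest:
1 + 4 + 9 + 16 + 25 + 36 + 49 + 64 + 81 + 100 = 385.

385


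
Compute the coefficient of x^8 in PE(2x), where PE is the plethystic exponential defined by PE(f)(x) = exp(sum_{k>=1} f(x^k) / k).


With f(x) = 2x, the exponent is sum_{k>=1} 2 x^k / k = 2 * (-ln(1 - x)). Exponentiating:
PE(2x) = exp(-2 ln(1 - x)) = 1/(1 - x)^2.
By the negative binomial expansion, [x^n] 1/(1 - x)^2 = C(n + 1, 1).
For n = 8: C(9, 1) = 9.

9


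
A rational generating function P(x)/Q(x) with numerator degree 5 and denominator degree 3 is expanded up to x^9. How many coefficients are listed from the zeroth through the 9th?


Expanding up to x^9 gives the coefficients for x^0, x^1, ..., x^9.
That is 9 + 1 = 10 coefficients in total.

10


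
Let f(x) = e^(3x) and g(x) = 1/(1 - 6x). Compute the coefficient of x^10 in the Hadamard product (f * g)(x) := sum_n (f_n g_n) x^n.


Expanding: f_k = 3^k/k! (from e^(3x)) and g_k = 6^k (from 1/(1 - 6x)). So the Hadamard coefficient (f * g)_k = 3^k 6^k / k! = (18)^k / k!.
For k = 10: 18^10/10! = 3570467226624/3628800 = 172186884/175.

172186884/175


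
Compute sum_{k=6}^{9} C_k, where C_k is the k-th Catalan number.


C_6 through C_9: 132, 429, 1430, 4862
Sum = 132 + 429 + 1430 + 4862
= 6853

6853


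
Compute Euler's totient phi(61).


phi(n) counts integers in [1, n] coprime to n. Using the multiplicative formula phi(n) = n * prod_{p | n} (1 - 1/p):
61 = 61, so
phi(61) = 61 * (1 - 1/61) = 60.

60


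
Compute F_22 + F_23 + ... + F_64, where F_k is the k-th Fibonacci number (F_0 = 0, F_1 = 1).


Use the identity sum_{k=0}^{N} F_k = F_{N+2} - 1 (which follows from F_{k+2} - F_{k+1} = F_k). Then
sum_{k=22}^{64} F_k = (F_{66} - 1) - (F_{23} - 1) = F_{66} - F_{23}.
Computing: F_{66} = 27777890035288, F_{23} = 28657, so
Sum = 27777890035288 - 28657 = 27777890006631.

27777890006631


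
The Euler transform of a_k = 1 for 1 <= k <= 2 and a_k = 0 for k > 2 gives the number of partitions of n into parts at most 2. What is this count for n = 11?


Partitions of 11 into parts at most 2:
Using generating function (1-x)^(-1)(1-x^2)^(-1),
the coefficient of x^11 = 6

6


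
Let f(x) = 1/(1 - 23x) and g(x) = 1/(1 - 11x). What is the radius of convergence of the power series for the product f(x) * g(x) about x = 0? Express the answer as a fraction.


The radius of 1/(1 - 23x) is 1/23 (nearest singularity at x = 1/23), and the radius of 1/(1 - 11x) is 1/11.
The product f(x)*g(x) = 1/((1 - 23x)(1 - 11x)) has singularities at both 1/23 and 1/11, so its radius of convergence is the distance to the nearest one:
min(1/23, 1/11) = 1/23.

1/23


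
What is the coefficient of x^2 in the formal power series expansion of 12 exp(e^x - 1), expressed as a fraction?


exp(e^x - 1) is the exponential generating function for the Bell numbers Bell_k: exp(e^x - 1) = sum_{k>=0} Bell_k x^k / k!.
So the coefficient of x^2 in 12 exp(e^x - 1) is 12 Bell_2 / 2!.
Computing: Bell_2 = 2 and 2! = 2, giving
12 * 2/2 = 12.

12


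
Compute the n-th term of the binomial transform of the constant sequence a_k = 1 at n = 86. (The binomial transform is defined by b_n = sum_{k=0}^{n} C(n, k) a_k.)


With a_k = 1 for all k, b_n = sum_{k=0}^{n} C(n, k) = 2^n by the binomial theorem.
For n = 86: 2^86 = 77371252455336267181195264.

77371252455336267181195264


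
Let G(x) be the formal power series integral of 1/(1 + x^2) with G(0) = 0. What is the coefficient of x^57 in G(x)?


1/(1 + x^2) = sum_{j>=0} (-1)^j x^(2j). Integrating termwise with G(0) = 0:
G(x) = sum_{j>=0} (-1)^j x^(2j+1) / (2j+1) = arctan(x).
Only odd powers are nonzero. For x^57 write 57 = 2*28 + 1, giving
(-1)^28 / 57 = 1/57 = 1/57.

1/57


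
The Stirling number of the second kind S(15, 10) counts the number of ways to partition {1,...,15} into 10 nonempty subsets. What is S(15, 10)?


Using the explicit formula S(n,k) = (1/k!) sum_{j=0}^{k} (-1)^(k-j) C(k,j) j^n:
S(15, 10) = 12662650
Equivalently, S(n,k) is n! times the coefficient of x^n in the EGF (e^x - 1)^k / k!.

12662650


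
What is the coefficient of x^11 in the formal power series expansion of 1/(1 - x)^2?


The negative binomial / multiset identity is
1/(1 - x)^r = sum_{k>=0} C(k + r - 1, r - 1) x^k.
Here r = 2 and k = 11, so the coefficient is
C(11 + 1, 1) = C(12, 1)
= 12

12


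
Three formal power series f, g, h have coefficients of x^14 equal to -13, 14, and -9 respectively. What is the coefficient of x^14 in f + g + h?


Series addition is componentwise:
-13 + 14 + -9
= -8

-8


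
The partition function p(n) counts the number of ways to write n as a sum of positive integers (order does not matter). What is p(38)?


Using the generating function prod_{k>=1} 1/(1-x^k), we compute p(38).
By dynamic programming over parts 1 through 38:
p(38) = 26015

26015


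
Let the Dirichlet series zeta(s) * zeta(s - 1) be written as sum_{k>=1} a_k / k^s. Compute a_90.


Convolution gives a_k = sum_{d | k} d * 1 = sum_{d | k} d = sigma(k), the sum of positive divisors of k.
For k = 90, the divisors are 1, 2, 3, 5, 6, 9, 10, 15, 18, 30, 45, 90, so
sigma(90) = 1 + 2 + 3 + 5 + 6 + 9 + 10 + 15 + 18 + 30 + 45 + 90 = 234.

234


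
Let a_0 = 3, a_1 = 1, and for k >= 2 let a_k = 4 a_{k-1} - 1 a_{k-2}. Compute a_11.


Iterating the recurrence forward:
a_0 = 3
a_1 = 1
a_2 = 4*1 - 1*3 = 1
a_3 = 4*1 - 1*1 = 3
a_4 = 4*3 - 1*1 = 11
a_5 = 4*11 - 1*3 = 41
a_6 = 4*41 - 1*11 = 153
a_7 = 4*153 - 1*41 = 571
a_8 = 4*571 - 1*153 = 2131
a_9 = 4*2131 - 1*571 = 7953
a_10 = 4*7953 - 1*2131 = 29681
a_11 = 4*29681 - 1*7953 = 110771
So a_11 = 110771.

110771


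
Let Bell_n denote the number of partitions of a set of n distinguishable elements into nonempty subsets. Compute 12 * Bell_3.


Bell_3 can be computed from the Bell triangle or from Dobinski's identity Bell_n = (1/e) * sum_{k>=0} k^n / k!.
Computing Bell_3 = 5.
Then 12 * 5 = 60.

60


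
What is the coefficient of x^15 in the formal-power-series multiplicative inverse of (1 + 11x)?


The inverse is 1/(1 + 11x). Apply the geometric identity 1/(1 - y) = sum_{k>=0} y^k with y = -11x:
1/(1 + 11x) = sum_{k>=0} (-11)^k x^k.
So the coefficient of x^15 is (-11)^15 = -4177248169415651.

-4177248169415651


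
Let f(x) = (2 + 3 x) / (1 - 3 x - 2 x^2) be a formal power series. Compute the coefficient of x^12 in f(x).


Write f(x) = sum_{k>=0} a_k x^k. Multiplying both sides by 1 - 3 x - 2 x^2 gives
(1 - 3 x - 2 x^2) sum_{k>=0} a_k x^k = 2 + 3 x.
Matching coefficients:
 x^0: a_0 = 2
 x^1: a_1 - 3 a_0 = 3  =>  a_1 = 3*2 + 3 = 9
 x^k (k >= 2): a_k = 3 a_{k-1} + 2 a_{k-2}.
Iterating: a_2 = 31, a_3 = 111, a_4 = 395, a_5 = 1407, a_6 = 5011, a_7 = 17847, a_8 = 63563, a_9 = 226383, a_10 = 806275, a_11 = 2871591, a_12 = 10227323.
So the coefficient of x^12 is 10227323.

10227323


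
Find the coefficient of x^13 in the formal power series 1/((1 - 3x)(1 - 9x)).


By partial fractions or Cauchy convolution:
The coefficient equals sum_{k=0}^{13} 3^k * 9^(13-k).
= 3812797945332

3812797945332


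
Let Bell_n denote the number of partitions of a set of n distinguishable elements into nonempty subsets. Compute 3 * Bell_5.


Bell_5 can be computed from the Bell triangle or from Dobinski's identity Bell_n = (1/e) * sum_{k>=0} k^n / k!.
Computing Bell_5 = 52.
Then 3 * 52 = 156.

156


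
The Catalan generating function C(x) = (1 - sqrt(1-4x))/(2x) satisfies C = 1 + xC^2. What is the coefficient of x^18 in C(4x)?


Substituting x -> 4x scales the n-th coefficient by 4^n, so [x^18] C(4x) = 4^18 * C_18.
C_18 = C(2*18, 18)/(19) = 9075135300/19 = 477638700.
So 4^18 * 477638700 = 68719476736 * 477638700 = 32823081532863283200.

32823081532863283200


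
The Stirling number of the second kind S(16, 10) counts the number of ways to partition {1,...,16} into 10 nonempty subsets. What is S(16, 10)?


Using the explicit formula S(n,k) = (1/k!) sum_{j=0}^{k} (-1)^(k-j) C(k,j) j^n:
S(16, 10) = 193754990
Equivalently, S(n,k) is n! times the coefficient of x^n in the EGF (e^x - 1)^k / k!.

193754990


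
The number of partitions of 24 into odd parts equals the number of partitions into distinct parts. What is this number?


Computing partitions of 24 into odd parts (1, 3, 5, ...):
Using the generating function prod_{k>=0} 1/(1-x^(2k+1)),
the count is 122

122


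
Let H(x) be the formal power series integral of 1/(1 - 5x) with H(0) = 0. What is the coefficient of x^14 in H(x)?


1/(1 - 5x) = sum_{k>=0} 5^k x^k. Integrating termwise with H(0) = 0:
H(x) = sum_{k>=0} 5^k x^(k+1) / (k+1) = sum_{m>=1} 5^(m-1) x^m / m.
For m = 14: 5^13/14 = 1220703125/14 = 1220703125/14.

1220703125/14


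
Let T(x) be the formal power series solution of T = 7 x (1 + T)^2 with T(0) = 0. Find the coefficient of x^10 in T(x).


Apply the Lagrange inversion formula: if T = 7 x * phi(T) with phi(t) = (1 + t)^2, then [x^n] T = 7^n * (1/n) [t^(n-1)] phi(t)^n = 7^n * (1/n) [t^(n-1)] (1 + t)^(2n) = 7^n * (1/n) C(2n, n-1).
Using the identity C(2n, n-1) = C(2n, n) * n / (n+1), the unscaled factor equals C(2n, n) / (n+1) = C_n, the n-th Catalan number.
For n = 10: C_10 = C(20, 10) / 11 = 184756/11 = 16796.
With the 7^10 = 282475249 factor, the coefficient is 282475249 * 16796 = 4744454282204.

4744454282204


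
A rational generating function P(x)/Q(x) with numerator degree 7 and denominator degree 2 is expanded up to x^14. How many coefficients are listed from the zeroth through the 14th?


Expanding up to x^14 gives the coefficients for x^0, x^1, ..., x^14.
That is 14 + 1 = 15 coefficients in total.

15


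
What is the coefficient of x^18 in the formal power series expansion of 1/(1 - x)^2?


The negative binomial / multiset identity is
1/(1 - x)^r = sum_{k>=0} C(k + r - 1, r - 1) x^k.
Here r = 2 and k = 18, so the coefficient is
C(18 + 1, 1) = C(19, 1)
= 19

19


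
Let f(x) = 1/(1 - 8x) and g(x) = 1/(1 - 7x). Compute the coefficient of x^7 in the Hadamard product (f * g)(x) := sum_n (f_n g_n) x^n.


f has coefficients f_k = 8^k and g has coefficients g_k = 7^k, so the Hadamard product has coefficient (f*g)_k = 8^k * 7^k = 56^k.
For k = 7: 56^7 = 1727094849536.

1727094849536


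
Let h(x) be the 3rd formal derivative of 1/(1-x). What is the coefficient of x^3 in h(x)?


Differentiating 3 times: d^3/dx^3 [1/(1-x)] = 3!/(1-x)^4.
The expansion 1/(1-x)^4 = sum_{k>=0} C(k+3, 3) x^k, so the coefficient of x^n in 3!/(1-x)^4 is 3! * C(n+3, 3).
For n = 3: 6 * C(6, 3) = 6 * 20 = 120

120


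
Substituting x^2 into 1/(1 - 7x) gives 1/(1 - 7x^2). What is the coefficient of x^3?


Since 1/(1 - 7x^2) only has even powers of x,
the coefficient of x^3 (odd) is 0.

0


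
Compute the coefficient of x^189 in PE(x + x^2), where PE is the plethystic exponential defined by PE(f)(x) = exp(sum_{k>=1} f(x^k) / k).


With f(x) = x + x^2, the exponent is sum_{k>=1} (x^k + x^(2k)) / k = -ln(1 - x) - ln(1 - x^2). Exponentiating:
PE(x + x^2) = 1 / ((1 - x)(1 - x^2)).
This is the generating function for partitions of n into parts of size 1 or 2. The number of 2's can be any j in 0..94, and the rest are 1's, so
[x^189] = floor(189/2) + 1 = 95.

95


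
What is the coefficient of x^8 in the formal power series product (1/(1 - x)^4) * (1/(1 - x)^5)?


Combine the factors: (1/(1 - x)^4) * (1/(1 - x)^5) = 1/(1 - x)^9.
Then use 1/(1 - x)^r = sum_{k>=0} C(k + r - 1, r - 1) x^k with r = 9 and k = 8:
C(16, 8) = 12870.

12870


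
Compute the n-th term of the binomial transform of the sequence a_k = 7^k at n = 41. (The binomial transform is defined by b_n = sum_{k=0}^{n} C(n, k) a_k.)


With a_k = 7^k, b_n = sum_{k=0}^{n} C(n, k) 7^k = (1 + 7)^n by the binomial theorem.
For n = 41: (1 + 7)^41 = 8^41 = 10633823966279326983230456482242756608.

10633823966279326983230456482242756608


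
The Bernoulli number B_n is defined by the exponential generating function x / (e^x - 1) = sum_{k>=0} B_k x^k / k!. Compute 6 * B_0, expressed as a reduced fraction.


Bernoulli numbers can also be computed recursively via B_0 = 1 and sum_{j=0}^{m} C(m+1, j) B_j = 0 for m >= 1. Odd-index Bernoulli numbers vanish for k >= 3.
Computing B_0 = 1, so 6 * B_0 = 6 * 1 = 6.

6


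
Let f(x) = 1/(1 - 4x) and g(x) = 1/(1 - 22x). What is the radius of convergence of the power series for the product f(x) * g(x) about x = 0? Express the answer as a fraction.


The radius of 1/(1 - 4x) is 1/4 (nearest singularity at x = 1/4), and the radius of 1/(1 - 22x) is 1/22.
The product f(x)*g(x) = 1/((1 - 4x)(1 - 22x)) has singularities at both 1/4 and 1/22, so its radius of convergence is the distance to the nearest one:
min(1/4, 1/22) = 1/22.

1/22


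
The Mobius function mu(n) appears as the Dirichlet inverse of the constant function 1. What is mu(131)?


131 = 131 (all distinct primes).
mu(131) = (-1)^1 = -1

-1


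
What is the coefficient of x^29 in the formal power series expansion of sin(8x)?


The Maclaurin series is sin(t) = sum_{k>=0} (-1)^k t^(2k+1) / (2k+1)!, so substituting t = 8x, only odd powers of x are nonzero, with coefficient of x^(2k+1) equal to (-1)^k 8^(2k+1) / (2k+1)!.
Write 29 = 2*14 + 1, giving the coefficient (-1)^14 * 8^29 / 29! = 154742504910672534362390528/8841761993739701954543616000000 = 4611686018427387904/263505041412702261046875.

4611686018427387904/263505041412702261046875


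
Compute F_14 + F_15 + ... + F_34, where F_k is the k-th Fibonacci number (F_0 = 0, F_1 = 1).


Use the identity sum_{k=0}^{N} F_k = F_{N+2} - 1 (which follows from F_{k+2} - F_{k+1} = F_k). Then
sum_{k=14}^{34} F_k = (F_{36} - 1) - (F_{15} - 1) = F_{36} - F_{15}.
Computing: F_{36} = 14930352, F_{15} = 610, so
Sum = 14930352 - 610 = 14929742.

14929742


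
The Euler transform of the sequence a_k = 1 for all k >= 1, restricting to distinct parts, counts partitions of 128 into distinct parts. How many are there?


Partitions of 128 into distinct parts can be computed via generating function.
Product (1+x)(1+x^2)(1+x^3)...
The coefficient of x^128 = 4013544

4013544


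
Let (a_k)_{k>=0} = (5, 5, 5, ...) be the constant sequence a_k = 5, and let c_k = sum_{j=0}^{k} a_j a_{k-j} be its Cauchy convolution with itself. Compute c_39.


Since a_j = 5 for all j >= 0, the convolution sum becomes
c_k = sum_{j=0}^{k} 5 * 5 = 25 * (k + 1).
Equivalently, the generating function of (a_k) is 5/(1 - x) and its square is 25/(1 - x)^2 = sum_{k>=0} 25(k + 1) x^k.
For k = 39: 25 * 40 = 1000.

1000


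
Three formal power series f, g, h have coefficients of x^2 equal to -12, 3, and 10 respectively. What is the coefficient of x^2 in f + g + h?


Series addition is componentwise:
-12 + 3 + 10
= 1

1


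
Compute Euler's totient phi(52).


phi(n) counts integers in [1, n] coprime to n. Using the multiplicative formula phi(n) = n * prod_{p | n} (1 - 1/p):
52 = 2^2 * 13, so
phi(52) = 52 * (1 - 1/2) * (1 - 1/13) = 24.

24


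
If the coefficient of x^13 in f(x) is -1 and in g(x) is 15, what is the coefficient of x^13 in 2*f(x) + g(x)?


Scalar multiplication scales coefficients: 2 * -1 = -2.
Then add the g coefficient: -2 + 15
= 13

13


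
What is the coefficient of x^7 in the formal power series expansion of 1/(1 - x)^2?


The expansion 1/(1 - x)^r = sum_{k>=0} C(k + r - 1, r - 1) x^k follows from the multiset / negative-binomial theorem (or from repeated differentiation of the geometric series).
For r = 2 and k = 7:
C(8, 1) = 40320 / (1 * 5040) = 8.

8


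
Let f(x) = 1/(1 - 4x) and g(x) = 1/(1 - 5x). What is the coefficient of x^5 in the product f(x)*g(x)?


The coefficient of x^n in f*g is the Cauchy product: sum_{k=0}^{n} a^k * b^(n-k).
With a=4, b=5, n=5:
sum_{k=0}^{5} 4^k * 5^(5-k)
= 11529

11529


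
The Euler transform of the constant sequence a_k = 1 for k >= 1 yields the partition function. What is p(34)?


The Euler transform converts the sequence a_k = 1 into the number of integer partitions.
Using the recurrence or dynamic programming:
p(34) = 12310

12310


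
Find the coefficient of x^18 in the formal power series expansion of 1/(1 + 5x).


Write 1/(1 + c x) = 1/(1 - (-c) x) and apply the geometric-series identity
1/(1 - y) = sum_{k>=0} y^k to get 1/(1 + c x) = sum_{k>=0} (-c)^k x^k.
So the coefficient of x^k is (-c)^k = (-1)^k * c^k.
Here c = 5 and k = 18:
(-5)^18 = 1 * 3814697265625 = 3814697265625

3814697265625


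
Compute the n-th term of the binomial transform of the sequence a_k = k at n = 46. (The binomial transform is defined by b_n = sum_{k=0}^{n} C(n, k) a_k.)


With a_k = k, b_n = sum_{k=0}^{n} C(n, k) k. Using k * C(n, k) = n * C(n-1, k-1) gives b_n = n * sum_{k>=1} C(n-1, k-1) = n * 2^(n-1).
For n = 46: 46 * 2^45 = 46 * 35184372088832 = 1618481116086272.

1618481116086272


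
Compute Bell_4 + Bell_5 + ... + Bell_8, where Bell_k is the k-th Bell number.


Recall Bell_k counts set partitions of a k-set (with Bell_0 = 1 by convention).
Bell_4 through Bell_8: 15, 52, 203, 877, 4140
Sum = 15 + 52 + 203 + 877 + 4140 = 5287.

5287


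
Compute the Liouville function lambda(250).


The Liouville function is lambda(k) = (-1)^Omega(k), where Omega(k) counts the prime factors of k with multiplicity.
Factoring: 250 = 2 * 5 * 5 * 5, so Omega(250) = 4.
lambda(250) = (-1)^4 = 1.

1


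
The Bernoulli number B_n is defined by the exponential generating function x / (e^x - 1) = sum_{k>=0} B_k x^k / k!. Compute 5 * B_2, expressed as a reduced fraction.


Bernoulli numbers can also be computed recursively via B_0 = 1 and sum_{j=0}^{m} C(m+1, j) B_j = 0 for m >= 1. Odd-index Bernoulli numbers vanish for k >= 3.
Computing B_2 = 1/6, so 5 * B_2 = 5 * 1/6 = 5/6.

5/6


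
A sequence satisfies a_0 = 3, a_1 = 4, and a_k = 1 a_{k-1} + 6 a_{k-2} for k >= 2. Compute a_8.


The characteristic equation is t^2 - 1 t - 6 = 0, with roots r_1 = 3 and r_2 = -2 (so c_1 = r_1 + r_2, c_2 = -r_1 r_2 as required).
One can use the closed form a_n = A r_1^n + B r_2^n, but direct iteration is more reliable:
a_0 = 3, a_1 = 4, a_2 = 22, a_3 = 46, a_4 = 178, a_5 = 454, a_6 = 1522, a_7 = 4246, a_8 = 13378.
So a_8 = 13378.

13378


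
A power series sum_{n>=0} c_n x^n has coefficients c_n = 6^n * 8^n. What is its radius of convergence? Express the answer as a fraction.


By the root test (Cauchy-Hadamard), the radius is R = 1 / limsup_n |c_n|^(1/n).
Here |c_n|^(1/n) = (6^n * 8^n)^(1/n) = 6 * 8 = 48 for all n.
So R = 1/48 = 1/48.

1/48


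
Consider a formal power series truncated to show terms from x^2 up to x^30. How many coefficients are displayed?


From x^2 to x^30 inclusive, the count is 30 - 2 + 1 = 29.

29


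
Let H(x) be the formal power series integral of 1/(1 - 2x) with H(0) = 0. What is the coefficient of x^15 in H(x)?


1/(1 - 2x) = sum_{k>=0} 2^k x^k. Integrating termwise with H(0) = 0:
H(x) = sum_{k>=0} 2^k x^(k+1) / (k+1) = sum_{m>=1} 2^(m-1) x^m / m.
For m = 15: 2^14/15 = 16384/15 = 16384/15.

16384/15


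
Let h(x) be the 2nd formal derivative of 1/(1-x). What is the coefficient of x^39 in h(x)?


Differentiating 2 times: d^2/dx^2 [1/(1-x)] = 2!/(1-x)^3.
The expansion 1/(1-x)^3 = sum_{k>=0} C(k+2, 2) x^k, so the coefficient of x^n in 2!/(1-x)^3 is 2! * C(n+2, 2).
For n = 39: 2 * C(41, 2) = 2 * 820 = 1640

1640


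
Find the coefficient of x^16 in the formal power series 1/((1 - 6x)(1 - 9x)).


By partial fractions or Cauchy convolution:
The coefficient equals sum_{k=0}^{16} 6^k * 9^(16-k).
= 5553418346740611

5553418346740611


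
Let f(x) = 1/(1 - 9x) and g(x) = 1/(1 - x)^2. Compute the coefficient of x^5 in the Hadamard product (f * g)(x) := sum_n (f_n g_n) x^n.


f has coefficients f_k = 9^k. For g = 1/(1 - x)^2 the coefficient is g_k = C(k + 1, 1) = k + 1. The Hadamard coefficient is (f * g)_k = 9^k * (k + 1).
For k = 5: 9^5 * 6 = 59049 * 6 = 354294.

354294


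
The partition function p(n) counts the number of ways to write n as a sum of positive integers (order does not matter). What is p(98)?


Using the generating function prod_{k>=1} 1/(1-x^k), we compute p(98).
By dynamic programming over parts 1 through 98:
p(98) = 150198136

150198136


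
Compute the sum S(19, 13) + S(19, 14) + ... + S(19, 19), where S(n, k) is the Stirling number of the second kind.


By definition, S(n, k) counts partitions of an n-set into exactly k nonempty blocks.
Computing row n = 19 for k = 13..19:
S(19, k): 2892439160, 243577530, 13916778, 527136, 12597, 171, 1
Sum = 3150473373.

3150473373


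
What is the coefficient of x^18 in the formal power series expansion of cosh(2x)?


The Maclaurin series is cosh(t) = sum_{m>=0} t^(2m) / (2m)!, so substituting t = 2x, only even powers of x are nonzero, with coefficient of x^(2m) equal to 2^(2m) / (2m)!.
For x^18 the coefficient is 2^18/18! = 262144/6402373705728000 = 4/97692469875.

4/97692469875


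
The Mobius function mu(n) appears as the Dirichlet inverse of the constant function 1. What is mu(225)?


225 has a squared prime factor, so mu(225) = 0.
Factorization reveals a repeated prime.

0


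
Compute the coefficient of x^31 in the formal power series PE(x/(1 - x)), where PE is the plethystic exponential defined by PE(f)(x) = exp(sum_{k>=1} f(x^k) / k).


For f(x) = x/(1 - x) we have
sum_{k>=1} f(x^k) / k = sum_{k>=1} (1/k) * x^k / (1 - x^k) = sum_{k, m >= 1} x^(k m) / k,
which after exponentiating simplifies to
PE(x/(1 - x)) = prod_{k>=1} 1 / (1 - x^k).
This is the generating function for the partition function p(n), so the coefficient of x^31 is p(31).
Computing p(31) by dynamic programming over parts 1, 2, ..., 31: p(31) = 6842.

6842


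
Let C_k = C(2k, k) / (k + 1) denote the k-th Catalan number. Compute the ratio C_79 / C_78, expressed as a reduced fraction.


Using C_k = (2k)! / (k! (k+1)!), the ratio C_{k+1}/C_k simplifies to
C_{k+1}/C_k = [(2k+2)! / ((k+1)! (k+2)!)] * [k! (k+1)! / (2k)!]
 = (2k+2)(2k+1) / ((k+1)(k+2)) = 2(2k+1) / (k+2).
For k = 78: 2(2*78 + 1) / (78 + 2) = 314/80 = 157/40.

157/40


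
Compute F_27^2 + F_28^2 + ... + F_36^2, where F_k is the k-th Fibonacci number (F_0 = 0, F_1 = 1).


There is a standard identity sum_{k=0}^{N} F_k^2 = F_N * F_{N+1} (proved inductively from the telescoping relation F_k^2 = F_k F_{k+1} - F_{k-1} F_k). Then
sum_{k=27}^{36} F_k^2 = F_36 F_37 - F_26 F_27.
Computing: F_36 = 14930352, F_37 = 24157817, F_26 = 121393, F_27 = 196418.
Sum = 14930352 * 24157817 - 121393 * 196418 = 360660867591310.

360660867591310


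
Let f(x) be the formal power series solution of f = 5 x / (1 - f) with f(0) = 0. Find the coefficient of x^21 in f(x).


Apply Lagrange inversion: f = 5 x * phi(f) with phi(t) = 1/(1 - t), so
[x^n] f = 5^n * (1/n) [t^(n-1)] phi(t)^n = 5^n * (1/n) [t^(n-1)] (1 - t)^(-n) = 5^n * (1/n) C(2n - 2, n - 1) = 5^n * C_{n-1}.
For n = 21: C_20 = C(40, 20) / 21 = 137846528820/21 = 6564120420.
With the 5^21 = 476837158203125 factor, the coefficient is 476837158203125 * 6564120420 = 3130016527175903320312500.

3130016527175903320312500


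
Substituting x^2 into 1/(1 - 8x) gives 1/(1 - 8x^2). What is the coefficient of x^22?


The coefficient of x^(2m) in 1/(1 - 8x^2) is 8^m.
With n = 22 = 2*11, the coefficient is 8^11 = 8589934592.

8589934592


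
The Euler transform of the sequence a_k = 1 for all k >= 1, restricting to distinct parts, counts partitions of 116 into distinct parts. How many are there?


Partitions of 116 into distinct parts can be computed via generating function.
Product (1+x)(1+x^2)(1+x^3)...
The coefficient of x^116 = 1611388

1611388


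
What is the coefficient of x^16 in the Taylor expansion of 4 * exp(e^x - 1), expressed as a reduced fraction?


exp(e^x - 1) = sum_{k>=0} Bell_k x^k / k!, where Bell_k is the k-th Bell number.
So the coefficient of x^16 is 4 * Bell_16 / 16!.
Computing: Bell_16 = 10480142147 and 16! = 20922789888000, giving
4 * 10480142147/20922789888000 = 10480142147/5230697472000.

10480142147/5230697472000


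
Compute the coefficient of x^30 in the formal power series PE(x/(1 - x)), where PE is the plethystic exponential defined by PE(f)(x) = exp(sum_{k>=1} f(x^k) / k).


For f(x) = x/(1 - x) we have
sum_{k>=1} f(x^k) / k = sum_{k>=1} (1/k) * x^k / (1 - x^k) = sum_{k, m >= 1} x^(k m) / k,
which after exponentiating simplifies to
PE(x/(1 - x)) = prod_{k>=1} 1 / (1 - x^k).
This is the generating function for the partition function p(n), so the coefficient of x^30 is p(30).
Computing p(30) by dynamic programming over parts 1, 2, ..., 30: p(30) = 5604.

5604
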